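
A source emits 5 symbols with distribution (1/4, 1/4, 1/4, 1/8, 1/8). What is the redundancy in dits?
0.0217 dits

Redundancy measures how far a source is from maximum entropy:
R = H_max - H(X)

Maximum entropy for 5 symbols: H_max = log_10(5) = 0.6990 dits
Actual entropy: H(X) = 0.6773 dits
Redundancy: R = 0.6990 - 0.6773 = 0.0217 dits

This redundancy represents potential for compression: the source could be compressed by 0.0217 dits per symbol.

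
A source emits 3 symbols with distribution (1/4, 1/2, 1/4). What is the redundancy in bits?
0.0850 bits

Redundancy measures how far a source is from maximum entropy:
R = H_max - H(X)

Maximum entropy for 3 symbols: H_max = log_2(3) = 1.5850 bits
Actual entropy: H(X) = 1.5000 bits
Redundancy: R = 1.5850 - 1.5000 = 0.0850 bits

This redundancy represents potential for compression: the source could be compressed by 0.0850 bits per symbol.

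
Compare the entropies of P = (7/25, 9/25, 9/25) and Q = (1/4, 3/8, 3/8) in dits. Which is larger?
P

Computing entropies in dits:
H(P) = 0.4743
H(Q) = 0.4700

Distribution P has higher entropy.

Intuition: The distribution closer to uniform (more spread out) has higher entropy.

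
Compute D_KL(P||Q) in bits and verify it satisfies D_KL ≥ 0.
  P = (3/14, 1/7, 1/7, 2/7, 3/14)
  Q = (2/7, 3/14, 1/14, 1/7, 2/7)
0.1671 bits

KL divergence satisfies the Gibbs inequality: D_KL(P||Q) ≥ 0 for all distributions P, Q.

D_KL(P||Q) = Σ p(x) log(p(x)/q(x))
Term by term:
  x=0: 3/14 × log_2[(3/14)/(2/7)] = -0.0889
  x=1: 1/7 × log_2[(1/7)/(3/14)] = -0.0836
  x=2: 1/7 × log_2[(1/7)/(1/14)] = 0.1429
  x=3: 2/7 × log_2[(2/7)/(1/7)] = 0.2857
  x=4: 3/14 × log_2[(3/14)/(2/7)] = -0.0889
D_KL(P||Q) = 0.1671 bits

D_KL(P||Q) = 0.1671 ≥ 0 ✓

This non-negativity is a fundamental property: relative entropy cannot be negative because it measures how different Q is from P.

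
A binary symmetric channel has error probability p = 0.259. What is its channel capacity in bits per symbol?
0.1748 bits

For a binary symmetric channel (BSC) with error probability p:
Capacity C = 1 - H(p) bits per symbol

where H(p) = -p log₂(p) - (1-p) log₂(1-p) is the binary entropy function.

H(0.259) = 0.8252 bits
C = 1 - 0.8252 = 0.1748 bits per symbol

This means we can reliably transmit up to 0.1748 bits of information per channel use.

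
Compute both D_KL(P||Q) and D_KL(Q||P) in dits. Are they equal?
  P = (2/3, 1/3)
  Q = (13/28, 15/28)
D_KL(P||Q) = 0.0361, D_KL(Q||P) = 0.0374

KL divergence is not symmetric: D_KL(P||Q) ≠ D_KL(Q||P) in general.

D_KL(P||Q) = 0.0361 dits
D_KL(Q||P) = 0.0374 dits

No, they are not equal!

This asymmetry is why KL divergence is not a true distance metric.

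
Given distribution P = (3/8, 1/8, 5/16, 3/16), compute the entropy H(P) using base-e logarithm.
1.3051 nats

Shannon entropy is H(X) = -Σ p(x) log p(x).

For P = (3/8, 1/8, 5/16, 3/16):
H = -3/8 × log_e(3/8) -1/8 × log_e(1/8) -5/16 × log_e(5/16) -3/16 × log_e(3/16)
H = 1.3051 nats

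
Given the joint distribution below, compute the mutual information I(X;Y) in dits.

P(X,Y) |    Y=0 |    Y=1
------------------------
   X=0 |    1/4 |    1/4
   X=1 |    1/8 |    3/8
0.0147 dits

Mutual information: I(X;Y) = H(X) + H(Y) - H(X,Y)

Marginals:
P(X) = (1/2, 1/2), H(X) = 0.3010 dits
P(Y) = (3/8, 5/8), H(Y) = 0.2873 dits

Joint entropy: H(X,Y) = 0.5737 dits

I(X;Y) = 0.3010 + 0.2873 - 0.5737 = 0.0147 dits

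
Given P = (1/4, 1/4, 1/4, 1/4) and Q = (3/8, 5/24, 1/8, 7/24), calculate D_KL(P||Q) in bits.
0.1139 bits

KL divergence: D_KL(P||Q) = Σ p(x) log(p(x)/q(x))

Computing term by term:
  x=0: 1/4 × log_2[(1/4)/(3/8)] = 1/4 × -0.5850 = -0.1462
  x=1: 1/4 × log_2[(1/4)/(5/24)] = 1/4 × 0.2630 = 0.0658
  x=2: 1/4 × log_2[(1/4)/(1/8)] = 1/4 × 1.0000 = 0.2500
  x=3: 1/4 × log_2[(1/4)/(7/24)] = 1/4 × -0.2224 = -0.0556

D_KL(P||Q) = 0.1139 bits

Note: KL divergence is always non-negative and equals 0 iff P = Q.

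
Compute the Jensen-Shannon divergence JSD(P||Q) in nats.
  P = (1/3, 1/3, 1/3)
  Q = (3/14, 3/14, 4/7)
0.0289 nats

Jensen-Shannon divergence is:
JSD(P||Q) = 0.5 × D_KL(P||M) + 0.5 × D_KL(Q||M)
where M = 0.5 × (P + Q) is the mixture distribution.

M = 0.5 × (1/3, 1/3, 1/3) + 0.5 × (3/14, 3/14, 4/7) = (0.27381, 0.27381, 0.452381)

D_KL(P||M) = 0.0293 nats
D_KL(Q||M) = 0.0284 nats

JSD(P||Q) = 0.5 × 0.0293 + 0.5 × 0.0284 = 0.0289 nats

Unlike KL divergence, JSD is symmetric and bounded: 0 ≤ JSD ≤ log(2).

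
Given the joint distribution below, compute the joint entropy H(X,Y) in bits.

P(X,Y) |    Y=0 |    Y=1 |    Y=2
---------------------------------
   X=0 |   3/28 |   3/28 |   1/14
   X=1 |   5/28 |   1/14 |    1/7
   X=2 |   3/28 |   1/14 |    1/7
3.0976 bits

Joint entropy is H(X,Y) = -Σ_{x,y} p(x,y) log p(x,y).

Summing over all non-zero entries:
H(X,Y) = -[3/28·log_2(3/28) + 3/28·log_2(3/28) + 1/14·log_2(1/14) + 5/28·log_2(5/28) + 1/14·log_2(1/14) + 1/7·log_2(1/7) + 3/28·log_2(3/28) + 1/14·log_2(1/14) + 1/7·log_2(1/7)]
H(X,Y) = 3.0976 bits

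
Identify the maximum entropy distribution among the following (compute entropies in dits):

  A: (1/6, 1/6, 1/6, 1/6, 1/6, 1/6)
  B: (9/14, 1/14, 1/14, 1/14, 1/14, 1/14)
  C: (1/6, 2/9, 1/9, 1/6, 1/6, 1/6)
A

For a discrete distribution over n outcomes, entropy is maximized by the uniform distribution.

Computing entropies:
H(A) = 0.7782 dits
H(B) = 0.5327 dits
H(C) = 0.7700 dits

The uniform distribution (where all probabilities equal 1/6) achieves the maximum entropy of log_10(6) = 0.7782 dits.

Distribution A has the highest entropy.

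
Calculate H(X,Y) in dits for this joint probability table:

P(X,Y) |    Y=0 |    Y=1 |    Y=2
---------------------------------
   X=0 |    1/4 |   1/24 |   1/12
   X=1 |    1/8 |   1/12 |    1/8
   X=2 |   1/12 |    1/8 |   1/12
0.9064 dits

Joint entropy is H(X,Y) = -Σ_{x,y} p(x,y) log p(x,y).

Summing over all non-zero entries:
H(X,Y) = -[1/4·log_10(1/4) + 1/24·log_10(1/24) + 1/12·log_10(1/12) + 1/8·log_10(1/8) + 1/12·log_10(1/12) + 1/8·log_10(1/8) + 1/12·log_10(1/12) + 1/8·log_10(1/8) + 1/12·log_10(1/12)]
H(X,Y) = 0.9064 dits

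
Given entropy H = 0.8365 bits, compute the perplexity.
1.7857

Perplexity is 2^H (or exp(H) for natural log).

H = 0.8365 bits
Perplexity = 2^0.8365 = 1.7857

Interpretation: The model's uncertainty is equivalent to choosing uniformly among 1.8 options.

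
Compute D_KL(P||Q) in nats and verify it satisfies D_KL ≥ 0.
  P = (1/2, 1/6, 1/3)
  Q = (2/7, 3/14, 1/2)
0.1028 nats

KL divergence satisfies the Gibbs inequality: D_KL(P||Q) ≥ 0 for all distributions P, Q.

D_KL(P||Q) = Σ p(x) log(p(x)/q(x))
Term by term:
  x=0: 1/2 × log_e[(1/2)/(2/7)] = 0.2798
  x=1: 1/6 × log_e[(1/6)/(3/14)] = -0.0419
  x=2: 1/3 × log_e[(1/3)/(1/2)] = -0.1352
D_KL(P||Q) = 0.1028 nats

D_KL(P||Q) = 0.1028 ≥ 0 ✓

This non-negativity is a fundamental property: relative entropy cannot be negative because it measures how different Q is from P.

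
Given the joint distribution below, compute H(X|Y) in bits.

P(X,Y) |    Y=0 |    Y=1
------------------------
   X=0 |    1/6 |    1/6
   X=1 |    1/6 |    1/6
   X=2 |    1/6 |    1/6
1.5850 bits

Using the chain rule: H(X|Y) = H(X,Y) - H(Y)

First, compute H(X,Y) = 2.5850 bits

Marginal P(Y) = (1/2, 1/2)
H(Y) = 1.0000 bits

H(X|Y) = H(X,Y) - H(Y) = 2.5850 - 1.0000 = 1.5850 bits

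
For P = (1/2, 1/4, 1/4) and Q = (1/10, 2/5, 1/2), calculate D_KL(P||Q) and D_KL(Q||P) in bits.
D_KL(P||Q) = 0.7414, D_KL(Q||P) = 0.5390

KL divergence is not symmetric: D_KL(P||Q) ≠ D_KL(Q||P) in general.

D_KL(P||Q) = 0.7414 bits
D_KL(Q||P) = 0.5390 bits

No, they are not equal!

This asymmetry is why KL divergence is not a true distance metric.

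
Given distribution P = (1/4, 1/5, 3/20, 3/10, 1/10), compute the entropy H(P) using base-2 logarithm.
2.2282 bits

Shannon entropy is H(X) = -Σ p(x) log p(x).

For P = (1/4, 1/5, 3/20, 3/10, 1/10):
H = -1/4 × log_2(1/4) -1/5 × log_2(1/5) -3/20 × log_2(3/20) -3/10 × log_2(3/10) -1/10 × log_2(1/10)
H = 2.2282 bits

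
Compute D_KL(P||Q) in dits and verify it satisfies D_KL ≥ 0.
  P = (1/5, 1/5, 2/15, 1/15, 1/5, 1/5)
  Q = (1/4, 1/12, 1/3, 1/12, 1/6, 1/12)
0.0890 dits

KL divergence satisfies the Gibbs inequality: D_KL(P||Q) ≥ 0 for all distributions P, Q.

D_KL(P||Q) = Σ p(x) log(p(x)/q(x))
Term by term:
  x=0: 1/5 × log_10[(1/5)/(1/4)] = -0.0194
  x=1: 1/5 × log_10[(1/5)/(1/12)] = 0.0760
  x=2: 2/15 × log_10[(2/15)/(1/3)] = -0.0531
  x=3: 1/15 × log_10[(1/15)/(1/12)] = -0.0065
  x=4: 1/5 × log_10[(1/5)/(1/6)] = 0.0158
  x=5: 1/5 × log_10[(1/5)/(1/12)] = 0.0760
D_KL(P||Q) = 0.0890 dits

D_KL(P||Q) = 0.0890 ≥ 0 ✓

This non-negativity is a fundamental property: relative entropy cannot be negative because it measures how different Q is from P.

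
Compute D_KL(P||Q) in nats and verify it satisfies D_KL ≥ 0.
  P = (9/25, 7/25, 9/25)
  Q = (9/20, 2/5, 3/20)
0.1350 nats

KL divergence satisfies the Gibbs inequality: D_KL(P||Q) ≥ 0 for all distributions P, Q.

D_KL(P||Q) = Σ p(x) log(p(x)/q(x))
Term by term:
  x=0: 9/25 × log_e[(9/25)/(9/20)] = -0.0803
  x=1: 7/25 × log_e[(7/25)/(2/5)] = -0.0999
  x=2: 9/25 × log_e[(9/25)/(3/20)] = 0.3152
D_KL(P||Q) = 0.1350 nats

D_KL(P||Q) = 0.1350 ≥ 0 ✓

This non-negativity is a fundamental property: relative entropy cannot be negative because it measures how different Q is from P.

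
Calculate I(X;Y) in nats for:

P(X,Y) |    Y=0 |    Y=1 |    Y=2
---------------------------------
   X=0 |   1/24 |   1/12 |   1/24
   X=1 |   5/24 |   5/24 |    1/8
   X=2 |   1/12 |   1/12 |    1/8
0.0240 nats

Mutual information: I(X;Y) = H(X) + H(Y) - H(X,Y)

Marginals:
P(X) = (1/6, 13/24, 7/24), H(X) = 0.9901 nats
P(Y) = (1/3, 3/8, 7/24), H(Y) = 1.0934 nats

Joint entropy: H(X,Y) = 2.0595 nats

I(X;Y) = 0.9901 + 1.0934 - 2.0595 = 0.0240 nats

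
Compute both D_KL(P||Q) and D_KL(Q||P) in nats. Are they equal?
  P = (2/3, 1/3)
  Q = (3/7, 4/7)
D_KL(P||Q) = 0.1149, D_KL(Q||P) = 0.1186

KL divergence is not symmetric: D_KL(P||Q) ≠ D_KL(Q||P) in general.

D_KL(P||Q) = 0.1149 nats
D_KL(Q||P) = 0.1186 nats

No, they are not equal!

This asymmetry is why KL divergence is not a true distance metric.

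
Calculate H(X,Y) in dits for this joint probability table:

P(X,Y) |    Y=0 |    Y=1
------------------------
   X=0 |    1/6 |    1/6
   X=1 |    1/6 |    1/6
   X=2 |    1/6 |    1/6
0.7782 dits

Joint entropy is H(X,Y) = -Σ_{x,y} p(x,y) log p(x,y).

Summing over all non-zero entries:
H(X,Y) = -[1/6·log_10(1/6) + 1/6·log_10(1/6) + 1/6·log_10(1/6) + 1/6·log_10(1/6) + 1/6·log_10(1/6) + 1/6·log_10(1/6)]
H(X,Y) = 0.7782 dits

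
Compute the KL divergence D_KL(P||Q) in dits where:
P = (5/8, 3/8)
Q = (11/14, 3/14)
0.0290 dits

KL divergence: D_KL(P||Q) = Σ p(x) log(p(x)/q(x))

Computing term by term:
  x=0: 5/8 × log_10[(5/8)/(11/14)] = 5/8 × -0.0994 = -0.0621
  x=1: 3/8 × log_10[(3/8)/(3/14)] = 3/8 × 0.2430 = 0.0911

D_KL(P||Q) = 0.0290 dits

Note: KL divergence is always non-negative and equals 0 iff P = Q.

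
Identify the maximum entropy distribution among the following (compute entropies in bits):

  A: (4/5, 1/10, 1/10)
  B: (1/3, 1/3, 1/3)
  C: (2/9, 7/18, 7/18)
B

For a discrete distribution over n outcomes, entropy is maximized by the uniform distribution.

Computing entropies:
H(A) = 0.9219 bits
H(B) = 1.5850 bits
H(C) = 1.5420 bits

The uniform distribution (where all probabilities equal 1/3) achieves the maximum entropy of log_2(3) = 1.5850 bits.

Distribution B has the highest entropy.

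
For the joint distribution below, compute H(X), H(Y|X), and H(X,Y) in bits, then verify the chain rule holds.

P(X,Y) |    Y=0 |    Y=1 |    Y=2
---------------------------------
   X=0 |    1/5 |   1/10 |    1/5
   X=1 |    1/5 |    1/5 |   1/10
H(X,Y) = 2.5219, H(X) = 1.0000, H(Y|X) = 1.5219 (all in bits)

Chain rule: H(X,Y) = H(X) + H(Y|X)

Left side — joint entropy directly:
H(X,Y) = -Σ p(x,y) log p(x,y) = 2.5219 bits

Right side — compute H(Y|X) from the conditional distributions:
P(X) = (1/2, 1/2), so H(X) = 1.0000 bits
H(Y|X) = Σ_x P(X=x) · H(Y|X=x):
  P(Y|X=0) = (2/5, 1/5, 2/5), H(Y|X=0) = 1.5219, weight P(X=0) = 1/2
  P(Y|X=1) = (2/5, 2/5, 1/5), H(Y|X=1) = 1.5219, weight P(X=1) = 1/2
H(Y|X) = 1.5219 bits

H(X) + H(Y|X) = 1.0000 + 1.5219 = 2.5219 bits

Both sides equal 2.5219 bits. ✓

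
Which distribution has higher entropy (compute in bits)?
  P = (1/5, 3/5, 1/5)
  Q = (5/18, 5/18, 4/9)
Q

Computing entropies in bits:
H(P) = 1.3710
H(Q) = 1.5466

Distribution Q has higher entropy.

Intuition: The distribution closer to uniform (more spread out) has higher entropy.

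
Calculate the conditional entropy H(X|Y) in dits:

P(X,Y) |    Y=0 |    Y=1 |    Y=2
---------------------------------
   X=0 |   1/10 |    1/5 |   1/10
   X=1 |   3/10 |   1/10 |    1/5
0.2635 dits

Using the chain rule: H(X|Y) = H(X,Y) - H(Y)

First, compute H(X,Y) = 0.7365 dits

Marginal P(Y) = (2/5, 3/10, 3/10)
H(Y) = 0.4729 dits

H(X|Y) = H(X,Y) - H(Y) = 0.7365 - 0.4729 = 0.2635 dits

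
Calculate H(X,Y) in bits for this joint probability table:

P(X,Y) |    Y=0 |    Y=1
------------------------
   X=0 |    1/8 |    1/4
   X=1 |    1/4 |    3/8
1.9056 bits

Joint entropy is H(X,Y) = -Σ_{x,y} p(x,y) log p(x,y).

Summing over all non-zero entries:
H(X,Y) = -[1/8·log_2(1/8) + 1/4·log_2(1/4) + 1/4·log_2(1/4) + 3/8·log_2(3/8)]
H(X,Y) = 1.9056 bits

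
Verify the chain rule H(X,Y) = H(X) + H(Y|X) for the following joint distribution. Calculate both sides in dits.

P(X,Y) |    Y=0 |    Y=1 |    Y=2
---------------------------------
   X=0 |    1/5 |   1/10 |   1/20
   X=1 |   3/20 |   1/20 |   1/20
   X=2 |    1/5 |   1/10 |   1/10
H(X,Y) = 0.8983, H(X) = 0.4693, H(Y|X) = 0.4291 (all in dits)

Chain rule: H(X,Y) = H(X) + H(Y|X)

Left side — joint entropy directly:
H(X,Y) = -Σ p(x,y) log p(x,y) = 0.8983 dits

Right side — compute H(Y|X) from the conditional distributions:
P(X) = (7/20, 1/4, 2/5), so H(X) = 0.4693 dits
H(Y|X) = Σ_x P(X=x) · H(Y|X=x):
  P(Y|X=0) = (4/7, 2/7, 1/7), H(Y|X=0) = 0.4151, weight P(X=0) = 7/20
  P(Y|X=1) = (3/5, 1/5, 1/5), H(Y|X=1) = 0.4127, weight P(X=1) = 1/4
  P(Y|X=2) = (1/2, 1/4, 1/4), H(Y|X=2) = 0.4515, weight P(X=2) = 2/5
H(Y|X) = 0.4291 dits

H(X) + H(Y|X) = 0.4693 + 0.4291 = 0.8983 dits

Both sides equal 0.8983 dits. ✓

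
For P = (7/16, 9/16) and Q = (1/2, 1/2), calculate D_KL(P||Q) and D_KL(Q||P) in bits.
D_KL(P||Q) = 0.0113, D_KL(Q||P) = 0.0114

KL divergence is not symmetric: D_KL(P||Q) ≠ D_KL(Q||P) in general.

D_KL(P||Q) = 0.0113 bits
D_KL(Q||P) = 0.0114 bits

No, they are not equal!

This asymmetry is why KL divergence is not a true distance metric.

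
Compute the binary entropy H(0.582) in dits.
0.2952 dits

The binary entropy function is:
H(p) = -p log(p) - (1-p) log(1-p)

H(0.582) = -0.582 × log_10(0.582) - 0.418 × log_10(0.418)
H(0.582) = 0.2952 dits

Note: Binary entropy is maximized at p=0.5 (H=1 bit) and minimized at p=0 or p=1 (H=0).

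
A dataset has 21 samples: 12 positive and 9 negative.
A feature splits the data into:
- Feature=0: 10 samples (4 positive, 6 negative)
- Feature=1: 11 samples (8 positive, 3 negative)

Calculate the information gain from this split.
0.0801 bits

Information Gain = H(Y) - H(Y|Feature)

Before split:
P(positive) = 12/21 = 0.5714
H(Y) = 0.9852 bits

After split:
Feature=0: H = 0.9710 bits (weight = 10/21)
Feature=1: H = 0.8454 bits (weight = 11/21)
H(Y|Feature) = (10/21)×0.9710 + (11/21)×0.8454 = 0.9052 bits

Information Gain = 0.9852 - 0.9052 = 0.0801 bits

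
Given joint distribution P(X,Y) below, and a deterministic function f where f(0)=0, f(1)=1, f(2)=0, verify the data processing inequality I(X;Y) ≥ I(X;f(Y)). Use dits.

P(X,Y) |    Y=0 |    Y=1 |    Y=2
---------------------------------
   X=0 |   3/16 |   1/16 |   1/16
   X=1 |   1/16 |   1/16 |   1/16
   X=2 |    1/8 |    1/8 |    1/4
I(X;Y) = 0.0258, I(X;f(Y)) = 0.0024, inequality holds: 0.0258 ≥ 0.0024

Data Processing Inequality: For any Markov chain X → Y → Z, we have I(X;Y) ≥ I(X;Z).

Here Z = f(Y) is a deterministic function of Y, forming X → Y → Z.

Original I(X;Y) = 0.0258 dits

After applying f:
P(X,Z) where Z=f(Y):
- P(X,Z=0) = P(X,Y=0) + P(X,Y=2)
- P(X,Z=1) = P(X,Y=1)

I(X;Z) = I(X;f(Y)) = 0.0024 dits

Verification: 0.0258 ≥ 0.0024 ✓

Information cannot be created by processing; the function f can only lose information about X.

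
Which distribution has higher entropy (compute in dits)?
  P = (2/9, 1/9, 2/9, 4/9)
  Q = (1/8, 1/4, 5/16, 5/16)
Q

Computing entropies in dits:
H(P) = 0.5529
H(Q) = 0.5791

Distribution Q has higher entropy.

Intuition: The distribution closer to uniform (more spread out) has higher entropy.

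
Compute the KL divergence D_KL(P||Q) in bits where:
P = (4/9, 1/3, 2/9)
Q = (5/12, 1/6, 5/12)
0.1732 bits

KL divergence: D_KL(P||Q) = Σ p(x) log(p(x)/q(x))

Computing term by term:
  x=0: 4/9 × log_2[(4/9)/(5/12)] = 4/9 × 0.0931 = 0.0414
  x=1: 1/3 × log_2[(1/3)/(1/6)] = 1/3 × 1.0000 = 0.3333
  x=2: 2/9 × log_2[(2/9)/(5/12)] = 2/9 × -0.9069 = -0.2015

D_KL(P||Q) = 0.1732 bits

Note: KL divergence is always non-negative and equals 0 iff P = Q.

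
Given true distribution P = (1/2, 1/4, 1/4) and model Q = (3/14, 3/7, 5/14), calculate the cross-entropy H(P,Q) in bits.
1.7882 bits

Cross-entropy: H(P,Q) = -Σ p(x) log q(x)

Alternatively: H(P,Q) = H(P) + D_KL(P||Q)
H(P) = 1.5000 bits
D_KL(P||Q) = 0.2882 bits

H(P,Q) = 1.5000 + 0.2882 = 1.7882 bits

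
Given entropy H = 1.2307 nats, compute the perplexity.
3.4236

Perplexity is e^H (or exp(H) for natural log).

H = 1.2307 nats
Perplexity = e^1.2307 = 3.4236

Interpretation: The model's uncertainty is equivalent to choosing uniformly among 3.4 options.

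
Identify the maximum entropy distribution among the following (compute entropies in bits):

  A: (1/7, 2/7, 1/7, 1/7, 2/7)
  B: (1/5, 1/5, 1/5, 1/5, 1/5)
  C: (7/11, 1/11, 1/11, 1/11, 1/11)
B

For a discrete distribution over n outcomes, entropy is maximized by the uniform distribution.

Computing entropies:
H(A) = 2.2359 bits
H(B) = 2.3219 bits
H(C) = 1.6729 bits

The uniform distribution (where all probabilities equal 1/5) achieves the maximum entropy of log_2(5) = 2.3219 bits.

Distribution B has the highest entropy.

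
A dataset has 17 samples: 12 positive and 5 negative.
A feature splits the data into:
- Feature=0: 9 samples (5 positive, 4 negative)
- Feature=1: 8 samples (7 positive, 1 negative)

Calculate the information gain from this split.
0.0935 bits

Information Gain = H(Y) - H(Y|Feature)

Before split:
P(positive) = 12/17 = 0.7059
H(Y) = 0.8740 bits

After split:
Feature=0: H = 0.9911 bits (weight = 9/17)
Feature=1: H = 0.5436 bits (weight = 8/17)
H(Y|Feature) = (9/17)×0.9911 + (8/17)×0.5436 = 0.7805 bits

Information Gain = 0.8740 - 0.7805 = 0.0935 bits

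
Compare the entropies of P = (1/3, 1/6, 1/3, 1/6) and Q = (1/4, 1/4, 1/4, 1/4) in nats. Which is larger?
Q

Computing entropies in nats:
H(P) = 1.3297
H(Q) = 1.3863

Distribution Q has higher entropy.

Intuition: The distribution closer to uniform (more spread out) has higher entropy.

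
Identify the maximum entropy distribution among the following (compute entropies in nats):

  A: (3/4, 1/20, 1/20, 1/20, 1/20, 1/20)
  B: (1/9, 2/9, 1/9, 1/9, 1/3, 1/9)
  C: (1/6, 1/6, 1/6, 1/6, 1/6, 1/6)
C

For a discrete distribution over n outcomes, entropy is maximized by the uniform distribution.

Computing entropies:
H(A) = 0.9647 nats
H(B) = 1.6770 nats
H(C) = 1.7918 nats

The uniform distribution (where all probabilities equal 1/6) achieves the maximum entropy of log_e(6) = 1.7918 nats.

Distribution C has the highest entropy.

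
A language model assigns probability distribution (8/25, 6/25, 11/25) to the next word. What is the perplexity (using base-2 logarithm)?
2.9106

Perplexity is 2^H (or exp(H) for natural log).

First, H = -Σ p log p = 1.5413 bits
Perplexity = 2^1.5413 = 2.9106

Interpretation: The model's uncertainty is equivalent to choosing uniformly among 2.9 options.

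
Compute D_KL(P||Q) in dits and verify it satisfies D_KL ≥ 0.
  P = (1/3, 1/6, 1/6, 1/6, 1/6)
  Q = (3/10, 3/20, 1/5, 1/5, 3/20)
0.0041 dits

KL divergence satisfies the Gibbs inequality: D_KL(P||Q) ≥ 0 for all distributions P, Q.

D_KL(P||Q) = Σ p(x) log(p(x)/q(x))
Term by term:
  x=0: 1/3 × log_10[(1/3)/(3/10)] = 0.0153
  x=1: 1/6 × log_10[(1/6)/(3/20)] = 0.0076
  x=2: 1/6 × log_10[(1/6)/(1/5)] = -0.0132
  x=3: 1/6 × log_10[(1/6)/(1/5)] = -0.0132
  x=4: 1/6 × log_10[(1/6)/(3/20)] = 0.0076
D_KL(P||Q) = 0.0041 dits

D_KL(P||Q) = 0.0041 ≥ 0 ✓

This non-negativity is a fundamental property: relative entropy cannot be negative because it measures how different Q is from P.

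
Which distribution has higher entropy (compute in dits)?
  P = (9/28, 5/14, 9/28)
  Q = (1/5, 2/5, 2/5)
P

Computing entropies in dits:
H(P) = 0.4766
H(Q) = 0.4581

Distribution P has higher entropy.

Intuition: The distribution closer to uniform (more spread out) has higher entropy.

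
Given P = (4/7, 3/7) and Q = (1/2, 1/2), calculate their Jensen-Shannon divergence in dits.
0.0011 dits

Jensen-Shannon divergence is:
JSD(P||Q) = 0.5 × D_KL(P||M) + 0.5 × D_KL(Q||M)
where M = 0.5 × (P + Q) is the mixture distribution.

M = 0.5 × (4/7, 3/7) + 0.5 × (1/2, 1/2) = (15/28, 13/28)

D_KL(P||M) = 0.0011 dits
D_KL(Q||M) = 0.0011 dits

JSD(P||Q) = 0.5 × 0.0011 + 0.5 × 0.0011 = 0.0011 dits

Unlike KL divergence, JSD is symmetric and bounded: 0 ≤ JSD ≤ log(2).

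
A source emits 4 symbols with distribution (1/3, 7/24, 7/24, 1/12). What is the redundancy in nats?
0.0943 nats

Redundancy measures how far a source is from maximum entropy:
R = H_max - H(X)

Maximum entropy for 4 symbols: H_max = log_e(4) = 1.3863 nats
Actual entropy: H(X) = 1.2920 nats
Redundancy: R = 1.3863 - 1.2920 = 0.0943 nats

This redundancy represents potential for compression: the source could be compressed by 0.0943 nats per symbol.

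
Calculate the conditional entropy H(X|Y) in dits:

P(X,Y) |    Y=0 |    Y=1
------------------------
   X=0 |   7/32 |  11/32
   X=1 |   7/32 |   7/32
0.2949 dits

Using the chain rule: H(X|Y) = H(X,Y) - H(Y)

First, compute H(X,Y) = 0.5926 dits

Marginal P(Y) = (7/16, 9/16)
H(Y) = 0.2976 dits

H(X|Y) = H(X,Y) - H(Y) = 0.5926 - 0.2976 = 0.2949 dits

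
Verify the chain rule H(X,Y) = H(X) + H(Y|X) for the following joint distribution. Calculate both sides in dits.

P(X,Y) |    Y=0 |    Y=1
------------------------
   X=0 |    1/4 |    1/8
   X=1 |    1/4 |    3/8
H(X,Y) = 0.5737, H(X) = 0.2873, H(Y|X) = 0.2863 (all in dits)

Chain rule: H(X,Y) = H(X) + H(Y|X)

Left side — joint entropy directly:
H(X,Y) = -Σ p(x,y) log p(x,y) = 0.5737 dits

Right side — compute H(Y|X) from the conditional distributions:
P(X) = (3/8, 5/8), so H(X) = 0.2873 dits
H(Y|X) = Σ_x P(X=x) · H(Y|X=x):
  P(Y|X=0) = (2/3, 1/3), H(Y|X=0) = 0.2764, weight P(X=0) = 3/8
  P(Y|X=1) = (2/5, 3/5), H(Y|X=1) = 0.2923, weight P(X=1) = 5/8
H(Y|X) = 0.2863 dits

H(X) + H(Y|X) = 0.2873 + 0.2863 = 0.5737 dits

Both sides equal 0.5737 dits. ✓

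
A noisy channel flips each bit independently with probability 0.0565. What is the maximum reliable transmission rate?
0.6866 bits

For a binary symmetric channel (BSC) with error probability p:
Capacity C = 1 - H(p) bits per symbol

where H(p) = -p log₂(p) - (1-p) log₂(1-p) is the binary entropy function.

H(0.0565) = 0.3134 bits
C = 1 - 0.3134 = 0.6866 bits per symbol

This means we can reliably transmit up to 0.6866 bits of information per channel use.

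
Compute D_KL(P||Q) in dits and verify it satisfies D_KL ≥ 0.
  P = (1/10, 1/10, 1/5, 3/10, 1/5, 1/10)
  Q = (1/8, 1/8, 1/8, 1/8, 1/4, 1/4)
0.0763 dits

KL divergence satisfies the Gibbs inequality: D_KL(P||Q) ≥ 0 for all distributions P, Q.

D_KL(P||Q) = Σ p(x) log(p(x)/q(x))
Term by term:
  x=0: 1/10 × log_10[(1/10)/(1/8)] = -0.0097
  x=1: 1/10 × log_10[(1/10)/(1/8)] = -0.0097
  x=2: 1/5 × log_10[(1/5)/(1/8)] = 0.0408
  x=3: 3/10 × log_10[(3/10)/(1/8)] = 0.1141
  x=4: 1/5 × log_10[(1/5)/(1/4)] = -0.0194
  x=5: 1/10 × log_10[(1/10)/(1/4)] = -0.0398
D_KL(P||Q) = 0.0763 dits

D_KL(P||Q) = 0.0763 ≥ 0 ✓

This non-negativity is a fundamental property: relative entropy cannot be negative because it measures how different Q is from P.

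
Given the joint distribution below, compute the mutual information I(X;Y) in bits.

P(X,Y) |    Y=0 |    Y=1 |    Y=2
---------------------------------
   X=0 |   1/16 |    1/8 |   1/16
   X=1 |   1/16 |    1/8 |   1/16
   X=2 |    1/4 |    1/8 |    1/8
0.0613 bits

Mutual information: I(X;Y) = H(X) + H(Y) - H(X,Y)

Marginals:
P(X) = (1/4, 1/4, 1/2), H(X) = 1.5000 bits
P(Y) = (3/8, 3/8, 1/4), H(Y) = 1.5613 bits

Joint entropy: H(X,Y) = 3.0000 bits

I(X;Y) = 1.5000 + 1.5613 - 3.0000 = 0.0613 bits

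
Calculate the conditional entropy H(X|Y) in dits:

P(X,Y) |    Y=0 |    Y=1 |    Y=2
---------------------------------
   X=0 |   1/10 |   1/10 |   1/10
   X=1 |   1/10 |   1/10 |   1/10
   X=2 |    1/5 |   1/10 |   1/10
0.4669 dits

Using the chain rule: H(X|Y) = H(X,Y) - H(Y)

First, compute H(X,Y) = 0.9398 dits

Marginal P(Y) = (2/5, 3/10, 3/10)
H(Y) = 0.4729 dits

H(X|Y) = H(X,Y) - H(Y) = 0.9398 - 0.4729 = 0.4669 dits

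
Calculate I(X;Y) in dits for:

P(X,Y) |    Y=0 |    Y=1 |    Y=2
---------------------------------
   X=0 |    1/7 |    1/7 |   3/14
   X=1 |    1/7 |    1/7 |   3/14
0.0000 dits

Mutual information: I(X;Y) = H(X) + H(Y) - H(X,Y)

Marginals:
P(X) = (1/2, 1/2), H(X) = 0.3010 dits
P(Y) = (2/7, 2/7, 3/7), H(Y) = 0.4686 dits

Joint entropy: H(X,Y) = 0.7696 dits

I(X;Y) = 0.3010 + 0.4686 - 0.7696 = 0.0000 dits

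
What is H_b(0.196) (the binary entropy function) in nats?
0.4948 nats

The binary entropy function is:
H(p) = -p log(p) - (1-p) log(1-p)

H(0.196) = -0.196 × log_e(0.196) - 0.804 × log_e(0.804)
H(0.196) = 0.4948 nats

Note: Binary entropy is maximized at p=0.5 (H=1 bit) and minimized at p=0 or p=1 (H=0).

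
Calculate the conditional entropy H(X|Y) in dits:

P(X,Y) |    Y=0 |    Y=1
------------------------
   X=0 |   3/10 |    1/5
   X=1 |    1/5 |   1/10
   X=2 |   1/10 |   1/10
0.4442 dits

Using the chain rule: H(X|Y) = H(X,Y) - H(Y)

First, compute H(X,Y) = 0.7365 dits

Marginal P(Y) = (3/5, 2/5)
H(Y) = 0.2923 dits

H(X|Y) = H(X,Y) - H(Y) = 0.7365 - 0.2923 = 0.4442 dits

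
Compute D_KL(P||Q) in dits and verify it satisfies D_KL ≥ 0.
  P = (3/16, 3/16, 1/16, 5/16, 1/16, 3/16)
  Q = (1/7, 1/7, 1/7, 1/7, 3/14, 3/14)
0.0838 dits

KL divergence satisfies the Gibbs inequality: D_KL(P||Q) ≥ 0 for all distributions P, Q.

D_KL(P||Q) = Σ p(x) log(p(x)/q(x))
Term by term:
  x=0: 3/16 × log_10[(3/16)/(1/7)] = 0.0221
  x=1: 3/16 × log_10[(3/16)/(1/7)] = 0.0221
  x=2: 1/16 × log_10[(1/16)/(1/7)] = -0.0224
  x=3: 5/16 × log_10[(5/16)/(1/7)] = 0.1062
  x=4: 1/16 × log_10[(1/16)/(3/14)] = -0.0334
  x=5: 3/16 × log_10[(3/16)/(3/14)] = -0.0109
D_KL(P||Q) = 0.0838 dits

D_KL(P||Q) = 0.0838 ≥ 0 ✓

This non-negativity is a fundamental property: relative entropy cannot be negative because it measures how different Q is from P.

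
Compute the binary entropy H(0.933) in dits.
0.1068 dits

The binary entropy function is:
H(p) = -p log(p) - (1-p) log(1-p)

H(0.933) = -0.933 × log_10(0.933) - 0.067 × log_10(0.067)
H(0.933) = 0.1068 dits

Note: Binary entropy is maximized at p=0.5 (H=1 bit) and minimized at p=0 or p=1 (H=0).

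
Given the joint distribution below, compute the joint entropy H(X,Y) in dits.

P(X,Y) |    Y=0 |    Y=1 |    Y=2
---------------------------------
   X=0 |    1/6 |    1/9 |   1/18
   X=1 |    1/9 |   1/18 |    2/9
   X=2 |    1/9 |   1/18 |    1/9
0.9082 dits

Joint entropy is H(X,Y) = -Σ_{x,y} p(x,y) log p(x,y).

Summing over all non-zero entries:
H(X,Y) = -[1/6·log_10(1/6) + 1/9·log_10(1/9) + 1/18·log_10(1/18) + 1/9·log_10(1/9) + 1/18·log_10(1/18) + 2/9·log_10(2/9) + 1/9·log_10(1/9) + 1/18·log_10(1/18) + 1/9·log_10(1/9)]
H(X,Y) = 0.9082 dits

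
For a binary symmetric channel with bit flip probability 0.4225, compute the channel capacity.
0.0174 bits

For a binary symmetric channel (BSC) with error probability p:
Capacity C = 1 - H(p) bits per symbol

where H(p) = -p log₂(p) - (1-p) log₂(1-p) is the binary entropy function.

H(0.4225) = 0.9826 bits
C = 1 - 0.9826 = 0.0174 bits per symbol

This means we can reliably transmit up to 0.0174 bits of information per channel use.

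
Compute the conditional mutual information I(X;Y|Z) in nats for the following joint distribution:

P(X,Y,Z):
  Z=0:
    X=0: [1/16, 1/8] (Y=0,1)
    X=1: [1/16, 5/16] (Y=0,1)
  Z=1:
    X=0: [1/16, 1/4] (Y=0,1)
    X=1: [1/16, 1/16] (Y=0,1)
0.0284 nats

Conditional mutual information: I(X;Y|Z) = H(X|Z) + H(Y|Z) - H(X,Y|Z)

H(Z) = 0.6853
H(X,Z) = 1.3051 → H(X|Z) = 0.6198
H(Y,Z) = 1.2450 → H(Y|Z) = 0.5597
H(X,Y,Z) = 1.8364 → H(X,Y|Z) = 1.1511

I(X;Y|Z) = 0.6198 + 0.5597 - 1.1511 = 0.0284 nats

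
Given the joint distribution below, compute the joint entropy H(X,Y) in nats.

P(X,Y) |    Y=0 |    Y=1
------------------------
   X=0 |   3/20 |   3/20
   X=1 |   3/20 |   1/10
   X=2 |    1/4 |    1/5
1.7524 nats

Joint entropy is H(X,Y) = -Σ_{x,y} p(x,y) log p(x,y).

Summing over all non-zero entries:
H(X,Y) = -[3/20·log_e(3/20) + 3/20·log_e(3/20) + 3/20·log_e(3/20) + 1/10·log_e(1/10) + 1/4·log_e(1/4) + 1/5·log_e(1/5)]
H(X,Y) = 1.7524 nats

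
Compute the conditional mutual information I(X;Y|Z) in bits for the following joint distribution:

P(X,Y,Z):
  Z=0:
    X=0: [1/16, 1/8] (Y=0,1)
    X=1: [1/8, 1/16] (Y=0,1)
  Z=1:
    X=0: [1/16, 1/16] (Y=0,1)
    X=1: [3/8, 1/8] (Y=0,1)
0.0508 bits

Conditional mutual information: I(X;Y|Z) = H(X|Z) + H(Y|Z) - H(X,Y|Z)

H(Z) = 0.9544
H(X,Z) = 1.7806 → H(X|Z) = 0.8262
H(Y,Z) = 1.8802 → H(Y|Z) = 0.9258
H(X,Y,Z) = 2.6556 → H(X,Y|Z) = 1.7012

I(X;Y|Z) = 0.8262 + 0.9258 - 1.7012 = 0.0508 bits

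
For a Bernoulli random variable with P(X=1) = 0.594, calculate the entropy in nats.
0.6754 nats

The binary entropy function is:
H(p) = -p log(p) - (1-p) log(1-p)

H(0.594) = -0.594 × log_e(0.594) - 0.406 × log_e(0.406)
H(0.594) = 0.6754 nats

Note: Binary entropy is maximized at p=0.5 (H=1 bit) and minimized at p=0 or p=1 (H=0).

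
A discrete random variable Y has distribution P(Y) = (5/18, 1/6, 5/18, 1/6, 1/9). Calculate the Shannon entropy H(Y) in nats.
1.5530 nats

Shannon entropy is H(X) = -Σ p(x) log p(x).

For P = (5/18, 1/6, 5/18, 1/6, 1/9):
H = -5/18 × log_e(5/18) -1/6 × log_e(1/6) -5/18 × log_e(5/18) -1/6 × log_e(1/6) -1/9 × log_e(1/9)
H = 1.5530 nats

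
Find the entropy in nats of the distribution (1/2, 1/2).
0.6931 nats

Shannon entropy is H(X) = -Σ p(x) log p(x).

For P = (1/2, 1/2):
H = -1/2 × log_e(1/2) -1/2 × log_e(1/2)
H = 0.6931 nats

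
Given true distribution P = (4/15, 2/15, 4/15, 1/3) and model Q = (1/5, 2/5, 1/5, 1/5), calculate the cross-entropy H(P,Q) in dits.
0.6588 dits

Cross-entropy: H(P,Q) = -Σ p(x) log q(x)

Alternatively: H(P,Q) = H(P) + D_KL(P||Q)
H(P) = 0.5819 dits
D_KL(P||Q) = 0.0770 dits

H(P,Q) = 0.5819 + 0.0770 = 0.6588 dits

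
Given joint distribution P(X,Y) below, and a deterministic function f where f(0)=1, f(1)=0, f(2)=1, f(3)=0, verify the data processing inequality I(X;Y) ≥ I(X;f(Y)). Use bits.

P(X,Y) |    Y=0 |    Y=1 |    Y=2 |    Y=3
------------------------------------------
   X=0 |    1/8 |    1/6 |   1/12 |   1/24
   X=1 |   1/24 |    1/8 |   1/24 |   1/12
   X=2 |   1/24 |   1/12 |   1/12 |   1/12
I(X;Y) = 0.0695, I(X;f(Y)) = 0.0241, inequality holds: 0.0695 ≥ 0.0241

Data Processing Inequality: For any Markov chain X → Y → Z, we have I(X;Y) ≥ I(X;Z).

Here Z = f(Y) is a deterministic function of Y, forming X → Y → Z.

Original I(X;Y) = 0.0695 bits

After applying f:
P(X,Z) where Z=f(Y):
- P(X,Z=0) = P(X,Y=1) + P(X,Y=3)
- P(X,Z=1) = P(X,Y=0) + P(X,Y=2)

I(X;Z) = I(X;f(Y)) = 0.0241 bits

Verification: 0.0695 ≥ 0.0241 ✓

Information cannot be created by processing; the function f can only lose information about X.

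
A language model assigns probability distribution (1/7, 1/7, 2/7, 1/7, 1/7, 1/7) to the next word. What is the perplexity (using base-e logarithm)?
5.7423

Perplexity is e^H (or exp(H) for natural log).

First, H = -Σ p log p = 1.7479 nats
Perplexity = e^1.7479 = 5.7423

Interpretation: The model's uncertainty is equivalent to choosing uniformly among 5.7 options.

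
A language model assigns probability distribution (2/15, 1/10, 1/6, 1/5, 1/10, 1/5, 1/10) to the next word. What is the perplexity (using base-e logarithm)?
6.6981

Perplexity is e^H (or exp(H) for natural log).

First, H = -Σ p log p = 1.9018 nats
Perplexity = e^1.9018 = 6.6981

Interpretation: The model's uncertainty is equivalent to choosing uniformly among 6.7 options.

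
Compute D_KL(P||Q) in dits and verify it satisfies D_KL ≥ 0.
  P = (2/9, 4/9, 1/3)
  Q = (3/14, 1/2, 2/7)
0.0031 dits

KL divergence satisfies the Gibbs inequality: D_KL(P||Q) ≥ 0 for all distributions P, Q.

D_KL(P||Q) = Σ p(x) log(p(x)/q(x))
Term by term:
  x=0: 2/9 × log_10[(2/9)/(3/14)] = 0.0035
  x=1: 4/9 × log_10[(4/9)/(1/2)] = -0.0227
  x=2: 1/3 × log_10[(1/3)/(2/7)] = 0.0223
D_KL(P||Q) = 0.0031 dits

D_KL(P||Q) = 0.0031 ≥ 0 ✓

This non-negativity is a fundamental property: relative entropy cannot be negative because it measures how different Q is from P.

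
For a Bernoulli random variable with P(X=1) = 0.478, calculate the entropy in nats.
0.6922 nats

The binary entropy function is:
H(p) = -p log(p) - (1-p) log(1-p)

H(0.478) = -0.478 × log_e(0.478) - 0.522 × log_e(0.522)
H(0.478) = 0.6922 nats

Note: Binary entropy is maximized at p=0.5 (H=1 bit) and minimized at p=0 or p=1 (H=0).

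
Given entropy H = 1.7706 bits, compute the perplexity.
3.4120

Perplexity is 2^H (or exp(H) for natural log).

H = 1.7706 bits
Perplexity = 2^1.7706 = 3.4120

Interpretation: The model's uncertainty is equivalent to choosing uniformly among 3.4 options.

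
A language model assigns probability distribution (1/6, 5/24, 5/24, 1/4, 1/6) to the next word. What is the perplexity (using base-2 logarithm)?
4.9403

Perplexity is 2^H (or exp(H) for natural log).

First, H = -Σ p log p = 2.3046 bits
Perplexity = 2^2.3046 = 4.9403

Interpretation: The model's uncertainty is equivalent to choosing uniformly among 4.9 options.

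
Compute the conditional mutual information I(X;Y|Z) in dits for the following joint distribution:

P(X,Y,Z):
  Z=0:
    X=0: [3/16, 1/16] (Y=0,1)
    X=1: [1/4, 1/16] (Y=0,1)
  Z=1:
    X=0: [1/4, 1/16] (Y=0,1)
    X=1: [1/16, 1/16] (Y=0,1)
0.0086 dits

Conditional mutual information: I(X;Y|Z) = H(X|Z) + H(Y|Z) - H(X,Y|Z)

H(Z) = 0.2976
H(X,Z) = 0.5791 → H(X|Z) = 0.2815
H(Y,Z) = 0.5407 → H(Y|Z) = 0.2431
H(X,Y,Z) = 0.8136 → H(X,Y|Z) = 0.5160

I(X;Y|Z) = 0.2815 + 0.2431 - 0.5160 = 0.0086 dits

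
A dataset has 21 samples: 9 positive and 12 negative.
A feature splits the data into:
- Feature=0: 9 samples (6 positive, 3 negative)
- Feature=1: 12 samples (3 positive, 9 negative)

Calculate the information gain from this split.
0.1281 bits

Information Gain = H(Y) - H(Y|Feature)

Before split:
P(positive) = 9/21 = 0.4286
H(Y) = 0.9852 bits

After split:
Feature=0: H = 0.9183 bits (weight = 9/21)
Feature=1: H = 0.8113 bits (weight = 12/21)
H(Y|Feature) = (9/21)×0.9183 + (12/21)×0.8113 = 0.8571 bits

Information Gain = 0.9852 - 0.8571 = 0.1281 bits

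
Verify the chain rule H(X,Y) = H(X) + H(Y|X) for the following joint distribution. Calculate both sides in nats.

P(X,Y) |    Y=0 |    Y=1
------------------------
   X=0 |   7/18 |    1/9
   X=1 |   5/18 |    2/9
H(X,Y) = 1.3015, H(X) = 0.6931, H(Y|X) = 0.6083 (all in nats)

Chain rule: H(X,Y) = H(X) + H(Y|X)

Left side — joint entropy directly:
H(X,Y) = -Σ p(x,y) log p(x,y) = 1.3015 nats

Right side — compute H(Y|X) from the conditional distributions:
P(X) = (1/2, 1/2), so H(X) = 0.6931 nats
H(Y|X) = Σ_x P(X=x) · H(Y|X=x):
  P(Y|X=0) = (7/9, 2/9), H(Y|X=0) = 0.5297, weight P(X=0) = 1/2
  P(Y|X=1) = (5/9, 4/9), H(Y|X=1) = 0.6870, weight P(X=1) = 1/2
H(Y|X) = 0.6083 nats

H(X) + H(Y|X) = 0.6931 + 0.6083 = 1.3015 nats

Both sides equal 1.3015 nats. ✓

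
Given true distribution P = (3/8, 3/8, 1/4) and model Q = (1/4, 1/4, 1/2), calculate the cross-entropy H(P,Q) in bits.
1.7500 bits

Cross-entropy: H(P,Q) = -Σ p(x) log q(x)

Alternatively: H(P,Q) = H(P) + D_KL(P||Q)
H(P) = 1.5613 bits
D_KL(P||Q) = 0.1887 bits

H(P,Q) = 1.5613 + 0.1887 = 1.7500 bits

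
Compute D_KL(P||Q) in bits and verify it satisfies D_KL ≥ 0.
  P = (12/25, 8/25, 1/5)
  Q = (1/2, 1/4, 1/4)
0.0213 bits

KL divergence satisfies the Gibbs inequality: D_KL(P||Q) ≥ 0 for all distributions P, Q.

D_KL(P||Q) = Σ p(x) log(p(x)/q(x))
Term by term:
  x=0: 12/25 × log_2[(12/25)/(1/2)] = -0.0283
  x=1: 8/25 × log_2[(8/25)/(1/4)] = 0.1140
  x=2: 1/5 × log_2[(1/5)/(1/4)] = -0.0644
D_KL(P||Q) = 0.0213 bits

D_KL(P||Q) = 0.0213 ≥ 0 ✓

This non-negativity is a fundamental property: relative entropy cannot be negative because it measures how different Q is from P.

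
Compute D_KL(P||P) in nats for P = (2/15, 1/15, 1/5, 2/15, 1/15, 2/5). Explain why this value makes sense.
0.0000 nats

KL divergence satisfies the Gibbs inequality: D_KL(P||Q) ≥ 0 for all distributions P, Q.

D_KL(P||Q) = Σ p(x) log(p(x)/q(x))
Each term is p(x) × log_e(p(x)/p(x)) = p(x) × log_e(1) = 0, so the sum is 0.
D_KL(P||Q) = 0.0000 nats

When P = Q, the KL divergence is exactly 0, as there is no 'divergence' between identical distributions.

This non-negativity is a fundamental property: relative entropy cannot be negative because it measures how different Q is from P.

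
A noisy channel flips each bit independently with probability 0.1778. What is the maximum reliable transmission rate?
0.3248 bits

For a binary symmetric channel (BSC) with error probability p:
Capacity C = 1 - H(p) bits per symbol

where H(p) = -p log₂(p) - (1-p) log₂(1-p) is the binary entropy function.

H(0.1778) = 0.6752 bits
C = 1 - 0.6752 = 0.3248 bits per symbol

This means we can reliably transmit up to 0.3248 bits of information per channel use.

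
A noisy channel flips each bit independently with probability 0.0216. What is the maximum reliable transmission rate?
0.8497 bits

For a binary symmetric channel (BSC) with error probability p:
Capacity C = 1 - H(p) bits per symbol

where H(p) = -p log₂(p) - (1-p) log₂(1-p) is the binary entropy function.

H(0.0216) = 0.1503 bits
C = 1 - 0.1503 = 0.8497 bits per symbol

This means we can reliably transmit up to 0.8497 bits of information per channel use.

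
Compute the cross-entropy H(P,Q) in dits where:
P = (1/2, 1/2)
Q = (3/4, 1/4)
0.3635 dits

Cross-entropy: H(P,Q) = -Σ p(x) log q(x)

Alternatively: H(P,Q) = H(P) + D_KL(P||Q)
H(P) = 0.3010 dits
D_KL(P||Q) = 0.0625 dits

H(P,Q) = 0.3010 + 0.0625 = 0.3635 dits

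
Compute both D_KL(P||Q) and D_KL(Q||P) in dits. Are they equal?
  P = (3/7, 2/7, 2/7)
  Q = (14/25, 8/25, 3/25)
D_KL(P||Q) = 0.0438, D_KL(Q||P) = 0.0356

KL divergence is not symmetric: D_KL(P||Q) ≠ D_KL(Q||P) in general.

D_KL(P||Q) = 0.0438 dits
D_KL(Q||P) = 0.0356 dits

No, they are not equal!

This asymmetry is why KL divergence is not a true distance metric.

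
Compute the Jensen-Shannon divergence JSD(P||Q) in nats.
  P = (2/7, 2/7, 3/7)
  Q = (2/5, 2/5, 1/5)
0.0308 nats

Jensen-Shannon divergence is:
JSD(P||Q) = 0.5 × D_KL(P||M) + 0.5 × D_KL(Q||M)
where M = 0.5 × (P + Q) is the mixture distribution.

M = 0.5 × (2/7, 2/7, 3/7) + 0.5 × (2/5, 2/5, 1/5) = (12/35, 12/35, 11/35)

D_KL(P||M) = 0.0287 nats
D_KL(Q||M) = 0.0329 nats

JSD(P||Q) = 0.5 × 0.0287 + 0.5 × 0.0329 = 0.0308 nats

Unlike KL divergence, JSD is symmetric and bounded: 0 ≤ JSD ≤ log(2).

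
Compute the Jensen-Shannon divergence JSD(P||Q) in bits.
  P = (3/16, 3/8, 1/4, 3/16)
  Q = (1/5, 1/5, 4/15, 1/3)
0.0348 bits

Jensen-Shannon divergence is:
JSD(P||Q) = 0.5 × D_KL(P||M) + 0.5 × D_KL(Q||M)
where M = 0.5 × (P + Q) is the mixture distribution.

M = 0.5 × (3/16, 3/8, 1/4, 3/16) + 0.5 × (1/5, 1/5, 4/15, 1/3) = (0.19375, 0.2875, 0.258333, 0.260417)

D_KL(P||M) = 0.0342 bits
D_KL(Q||M) = 0.0354 bits

JSD(P||Q) = 0.5 × 0.0342 + 0.5 × 0.0354 = 0.0348 bits

Unlike KL divergence, JSD is symmetric and bounded: 0 ≤ JSD ≤ log(2).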